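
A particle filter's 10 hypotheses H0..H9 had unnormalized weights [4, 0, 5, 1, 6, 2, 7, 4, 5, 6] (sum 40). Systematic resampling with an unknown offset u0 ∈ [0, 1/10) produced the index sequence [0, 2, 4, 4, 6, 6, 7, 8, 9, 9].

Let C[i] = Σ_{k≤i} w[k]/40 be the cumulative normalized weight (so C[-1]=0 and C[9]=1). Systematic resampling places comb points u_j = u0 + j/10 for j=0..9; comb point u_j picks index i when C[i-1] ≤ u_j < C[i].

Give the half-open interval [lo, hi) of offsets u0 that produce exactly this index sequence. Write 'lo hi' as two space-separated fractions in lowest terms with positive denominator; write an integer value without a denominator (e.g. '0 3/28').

1/20 1/10

C = [1/10, 1/10, 9/40, 1/4, 2/5, 9/20, 5/8, 29/40, 17/20, 1]
j=0 picked index 0: u0 ∈ [0, 1/10)
j=1 picked index 2: u0 ∈ [0, 1/8)
j=2 picked index 4: u0 ∈ [1/20, 1/5)
j=3 picked index 4: u0 ∈ [-1/20, 1/10)
j=4 picked index 6: u0 ∈ [1/20, 9/40)
j=5 picked index 6: u0 ∈ [-1/20, 1/8)
j=6 picked index 7: u0 ∈ [1/40, 1/8)
j=7 picked index 8: u0 ∈ [1/40, 3/20)
j=8 picked index 9: u0 ∈ [1/20, 1/5)
j=9 picked index 9: u0 ∈ [-1/20, 1/10)
intersection: [1/20, 1/10)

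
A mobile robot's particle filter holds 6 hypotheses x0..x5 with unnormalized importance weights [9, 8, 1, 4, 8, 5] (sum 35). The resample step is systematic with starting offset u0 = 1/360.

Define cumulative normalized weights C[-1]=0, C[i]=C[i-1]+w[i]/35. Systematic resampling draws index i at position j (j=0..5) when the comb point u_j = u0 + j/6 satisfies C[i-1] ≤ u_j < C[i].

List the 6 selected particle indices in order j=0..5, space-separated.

0 0 1 2 4 4

C = [9/35, 17/35, 18/35, 22/35, 6/7, 1]
j=0: u_0=1/360 ∈ [0, 9/35) → index 0
j=1: u_1=61/360 ∈ [0, 9/35) → index 0
j=2: u_2=121/360 ∈ [9/35, 17/35) → index 1
j=3: u_3=181/360 ∈ [17/35, 18/35) → index 2
j=4: u_4=241/360 ∈ [22/35, 6/7) → index 4
j=5: u_5=301/360 ∈ [22/35, 6/7) → index 4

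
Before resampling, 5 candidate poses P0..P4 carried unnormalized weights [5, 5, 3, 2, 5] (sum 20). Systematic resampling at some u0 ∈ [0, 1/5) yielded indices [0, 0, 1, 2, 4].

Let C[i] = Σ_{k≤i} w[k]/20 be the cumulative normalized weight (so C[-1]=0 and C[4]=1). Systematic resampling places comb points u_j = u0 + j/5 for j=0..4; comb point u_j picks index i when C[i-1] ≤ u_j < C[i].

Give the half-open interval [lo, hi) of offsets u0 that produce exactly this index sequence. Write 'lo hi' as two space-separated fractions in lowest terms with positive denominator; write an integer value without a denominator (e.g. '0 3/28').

C = [1/4, 1/2, 13/20, 3/4, 1]
j=0 picked index 0: u0 ∈ [0, 1/4)
j=1 picked index 0: u0 ∈ [-1/5, 1/20)
j=2 picked index 1: u0 ∈ [-3/20, 1/10)
j=3 picked index 2: u0 ∈ [-1/10, 1/20)
j=4 picked index 4: u0 ∈ [-1/20, 1/5)
intersection: [0, 1/20)

0 1/20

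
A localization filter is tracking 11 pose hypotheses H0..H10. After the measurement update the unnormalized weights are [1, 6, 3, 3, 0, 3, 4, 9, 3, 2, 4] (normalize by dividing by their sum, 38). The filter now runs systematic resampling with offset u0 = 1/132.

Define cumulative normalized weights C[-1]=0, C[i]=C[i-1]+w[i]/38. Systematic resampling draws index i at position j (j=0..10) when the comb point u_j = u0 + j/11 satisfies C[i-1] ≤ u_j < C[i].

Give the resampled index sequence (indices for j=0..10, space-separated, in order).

C = [1/38, 7/38, 5/19, 13/38, 13/38, 8/19, 10/19, 29/38, 16/19, 17/19, 1]
j=0: u_0=1/132 ∈ [0, 1/38) → index 0
j=1: u_1=13/132 ∈ [1/38, 7/38) → index 1
j=2: u_2=25/132 ∈ [7/38, 5/19) → index 2
j=3: u_3=37/132 ∈ [5/19, 13/38) → index 3
j=4: u_4=49/132 ∈ [13/38, 8/19) → index 5
j=5: u_5=61/132 ∈ [8/19, 10/19) → index 6
j=6: u_6=73/132 ∈ [10/19, 29/38) → index 7
j=7: u_7=85/132 ∈ [10/19, 29/38) → index 7
j=8: u_8=97/132 ∈ [10/19, 29/38) → index 7
j=9: u_9=109/132 ∈ [29/38, 16/19) → index 8
j=10: u_10=11/12 ∈ [17/19, 1) → index 10

0 1 2 3 5 6 7 7 7 8 10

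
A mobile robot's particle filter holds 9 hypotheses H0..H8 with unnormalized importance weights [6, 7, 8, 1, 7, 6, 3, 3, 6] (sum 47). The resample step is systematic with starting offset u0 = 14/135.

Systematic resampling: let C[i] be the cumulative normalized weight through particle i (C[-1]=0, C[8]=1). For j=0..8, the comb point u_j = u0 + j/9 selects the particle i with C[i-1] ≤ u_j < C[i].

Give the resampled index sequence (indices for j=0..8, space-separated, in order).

0 1 2 2 4 5 6 8 8

C = [6/47, 13/47, 21/47, 22/47, 29/47, 35/47, 38/47, 41/47, 1]
j=0: u_0=14/135 ∈ [0, 6/47) → index 0
j=1: u_1=29/135 ∈ [6/47, 13/47) → index 1
j=2: u_2=44/135 ∈ [13/47, 21/47) → index 2
j=3: u_3=59/135 ∈ [13/47, 21/47) → index 2
j=4: u_4=74/135 ∈ [22/47, 29/47) → index 4
j=5: u_5=89/135 ∈ [29/47, 35/47) → index 5
j=6: u_6=104/135 ∈ [35/47, 38/47) → index 6
j=7: u_7=119/135 ∈ [41/47, 1) → index 8
j=8: u_8=134/135 ∈ [41/47, 1) → index 8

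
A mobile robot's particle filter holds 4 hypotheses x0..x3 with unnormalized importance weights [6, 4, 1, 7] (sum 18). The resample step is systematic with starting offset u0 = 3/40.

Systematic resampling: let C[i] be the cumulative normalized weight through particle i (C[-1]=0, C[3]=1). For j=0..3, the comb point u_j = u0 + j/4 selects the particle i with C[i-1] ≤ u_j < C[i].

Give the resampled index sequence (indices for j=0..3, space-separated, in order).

0 0 2 3

C = [1/3, 5/9, 11/18, 1]
j=0: u_0=3/40 ∈ [0, 1/3) → index 0
j=1: u_1=13/40 ∈ [0, 1/3) → index 0
j=2: u_2=23/40 ∈ [5/9, 11/18) → index 2
j=3: u_3=33/40 ∈ [11/18, 1) → index 3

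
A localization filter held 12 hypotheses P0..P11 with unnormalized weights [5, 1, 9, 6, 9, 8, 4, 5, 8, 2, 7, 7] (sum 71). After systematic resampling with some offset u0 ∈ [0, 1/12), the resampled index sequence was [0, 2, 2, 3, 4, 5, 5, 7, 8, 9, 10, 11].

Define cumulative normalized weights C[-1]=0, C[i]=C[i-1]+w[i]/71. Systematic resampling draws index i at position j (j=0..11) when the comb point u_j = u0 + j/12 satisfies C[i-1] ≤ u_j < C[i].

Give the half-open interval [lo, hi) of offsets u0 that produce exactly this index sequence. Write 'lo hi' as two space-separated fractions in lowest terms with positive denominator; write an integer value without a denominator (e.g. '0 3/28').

C = [5/71, 6/71, 15/71, 21/71, 30/71, 38/71, 42/71, 47/71, 55/71, 57/71, 64/71, 1]
j=0 picked index 0: u0 ∈ [0, 5/71)
j=1 picked index 2: u0 ∈ [1/852, 109/852)
j=2 picked index 2: u0 ∈ [-35/426, 19/426)
j=3 picked index 3: u0 ∈ [-11/284, 13/284)
j=4 picked index 4: u0 ∈ [-8/213, 19/213)
j=5 picked index 5: u0 ∈ [5/852, 101/852)
j=6 picked index 5: u0 ∈ [-11/142, 5/142)
j=7 picked index 7: u0 ∈ [7/852, 67/852)
j=8 picked index 8: u0 ∈ [-1/213, 23/213)
j=9 picked index 9: u0 ∈ [7/284, 15/284)
j=10 picked index 10: u0 ∈ [-13/426, 29/426)
j=11 picked index 11: u0 ∈ [-13/852, 1/12)
intersection: [7/284, 5/142)

7/284 5/142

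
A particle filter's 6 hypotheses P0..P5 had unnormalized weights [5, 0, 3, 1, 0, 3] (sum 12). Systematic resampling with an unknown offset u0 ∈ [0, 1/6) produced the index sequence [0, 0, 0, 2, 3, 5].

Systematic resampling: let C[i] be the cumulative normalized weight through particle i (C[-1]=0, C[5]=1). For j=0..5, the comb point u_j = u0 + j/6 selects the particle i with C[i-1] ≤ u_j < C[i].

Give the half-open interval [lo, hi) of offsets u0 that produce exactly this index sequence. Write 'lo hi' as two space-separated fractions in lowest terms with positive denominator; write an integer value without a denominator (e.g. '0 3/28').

C = [5/12, 5/12, 2/3, 3/4, 3/4, 1]
j=0 picked index 0: u0 ∈ [0, 5/12)
j=1 picked index 0: u0 ∈ [-1/6, 1/4)
j=2 picked index 0: u0 ∈ [-1/3, 1/12)
j=3 picked index 2: u0 ∈ [-1/12, 1/6)
j=4 picked index 3: u0 ∈ [0, 1/12)
j=5 picked index 5: u0 ∈ [-1/12, 1/6)
intersection: [0, 1/12)

0 1/12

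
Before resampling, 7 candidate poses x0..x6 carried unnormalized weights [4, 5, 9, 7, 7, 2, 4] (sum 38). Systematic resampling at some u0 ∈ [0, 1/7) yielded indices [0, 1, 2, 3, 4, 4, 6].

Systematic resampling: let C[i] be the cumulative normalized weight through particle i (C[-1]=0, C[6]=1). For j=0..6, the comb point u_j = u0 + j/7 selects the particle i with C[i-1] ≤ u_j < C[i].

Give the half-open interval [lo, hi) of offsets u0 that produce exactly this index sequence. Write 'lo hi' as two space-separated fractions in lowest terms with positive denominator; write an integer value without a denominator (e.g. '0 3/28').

23/266 25/266

C = [2/19, 9/38, 9/19, 25/38, 16/19, 17/19, 1]
j=0 picked index 0: u0 ∈ [0, 2/19)
j=1 picked index 1: u0 ∈ [-5/133, 25/266)
j=2 picked index 2: u0 ∈ [-13/266, 25/133)
j=3 picked index 3: u0 ∈ [6/133, 61/266)
j=4 picked index 4: u0 ∈ [23/266, 36/133)
j=5 picked index 4: u0 ∈ [-15/266, 17/133)
j=6 picked index 6: u0 ∈ [5/133, 1/7)
intersection: [23/266, 25/266)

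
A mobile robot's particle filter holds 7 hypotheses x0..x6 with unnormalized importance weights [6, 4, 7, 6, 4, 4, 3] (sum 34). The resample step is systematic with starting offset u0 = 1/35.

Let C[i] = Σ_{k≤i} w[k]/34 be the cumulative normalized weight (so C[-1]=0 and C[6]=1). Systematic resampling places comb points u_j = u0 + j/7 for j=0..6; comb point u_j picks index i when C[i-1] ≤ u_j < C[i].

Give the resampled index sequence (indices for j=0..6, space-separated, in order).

0 0 2 2 3 4 5

C = [3/17, 5/17, 1/2, 23/34, 27/34, 31/34, 1]
j=0: u_0=1/35 ∈ [0, 3/17) → index 0
j=1: u_1=6/35 ∈ [0, 3/17) → index 0
j=2: u_2=11/35 ∈ [5/17, 1/2) → index 2
j=3: u_3=16/35 ∈ [5/17, 1/2) → index 2
j=4: u_4=3/5 ∈ [1/2, 23/34) → index 3
j=5: u_5=26/35 ∈ [23/34, 27/34) → index 4
j=6: u_6=31/35 ∈ [27/34, 31/34) → index 5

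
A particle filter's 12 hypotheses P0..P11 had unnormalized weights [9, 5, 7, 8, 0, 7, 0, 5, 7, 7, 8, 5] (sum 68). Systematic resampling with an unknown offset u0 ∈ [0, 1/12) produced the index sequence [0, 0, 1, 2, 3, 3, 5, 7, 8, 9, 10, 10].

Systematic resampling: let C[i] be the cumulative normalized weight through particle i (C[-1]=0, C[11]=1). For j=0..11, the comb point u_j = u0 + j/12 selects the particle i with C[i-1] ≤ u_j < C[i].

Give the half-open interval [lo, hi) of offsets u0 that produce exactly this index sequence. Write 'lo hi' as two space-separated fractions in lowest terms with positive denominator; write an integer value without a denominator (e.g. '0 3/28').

C = [9/68, 7/34, 21/68, 29/68, 29/68, 9/17, 9/17, 41/68, 12/17, 55/68, 63/68, 1]
j=0 picked index 0: u0 ∈ [0, 9/68)
j=1 picked index 0: u0 ∈ [-1/12, 5/102)
j=2 picked index 1: u0 ∈ [-7/204, 2/51)
j=3 picked index 2: u0 ∈ [-3/68, 1/17)
j=4 picked index 3: u0 ∈ [-5/204, 19/204)
j=5 picked index 3: u0 ∈ [-11/102, 1/102)
j=6 picked index 5: u0 ∈ [-5/68, 1/34)
j=7 picked index 7: u0 ∈ [-11/204, 1/51)
j=8 picked index 8: u0 ∈ [-13/204, 2/51)
j=9 picked index 9: u0 ∈ [-3/68, 1/17)
j=10 picked index 10: u0 ∈ [-5/204, 19/204)
j=11 picked index 10: u0 ∈ [-11/102, 1/102)
intersection: [0, 1/102)

0 1/102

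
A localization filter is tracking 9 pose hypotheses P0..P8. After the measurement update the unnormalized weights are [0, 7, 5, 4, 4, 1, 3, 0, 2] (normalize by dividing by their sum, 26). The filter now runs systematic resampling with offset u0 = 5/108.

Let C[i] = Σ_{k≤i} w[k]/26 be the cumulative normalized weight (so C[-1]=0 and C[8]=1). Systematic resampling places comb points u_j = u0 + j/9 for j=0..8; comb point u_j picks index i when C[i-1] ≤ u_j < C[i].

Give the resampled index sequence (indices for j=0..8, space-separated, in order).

1 1 1 2 3 3 4 6 8

C = [0, 7/26, 6/13, 8/13, 10/13, 21/26, 12/13, 12/13, 1]
j=0: u_0=5/108 ∈ [0, 7/26) → index 1
j=1: u_1=17/108 ∈ [0, 7/26) → index 1
j=2: u_2=29/108 ∈ [0, 7/26) → index 1
j=3: u_3=41/108 ∈ [7/26, 6/13) → index 2
j=4: u_4=53/108 ∈ [6/13, 8/13) → index 3
j=5: u_5=65/108 ∈ [6/13, 8/13) → index 3
j=6: u_6=77/108 ∈ [8/13, 10/13) → index 4
j=7: u_7=89/108 ∈ [21/26, 12/13) → index 6
j=8: u_8=101/108 ∈ [12/13, 1) → index 8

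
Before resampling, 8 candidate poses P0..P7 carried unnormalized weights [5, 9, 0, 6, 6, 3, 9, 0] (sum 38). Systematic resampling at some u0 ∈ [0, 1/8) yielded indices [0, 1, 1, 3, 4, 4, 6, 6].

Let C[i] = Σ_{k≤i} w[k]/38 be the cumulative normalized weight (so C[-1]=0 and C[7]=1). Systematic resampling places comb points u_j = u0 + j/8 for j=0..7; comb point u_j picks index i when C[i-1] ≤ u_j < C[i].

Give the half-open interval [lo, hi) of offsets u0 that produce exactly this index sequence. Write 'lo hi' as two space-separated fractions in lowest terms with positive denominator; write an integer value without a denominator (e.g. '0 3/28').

1/38 9/152

C = [5/38, 7/19, 7/19, 10/19, 13/19, 29/38, 1, 1]
j=0 picked index 0: u0 ∈ [0, 5/38)
j=1 picked index 1: u0 ∈ [1/152, 37/152)
j=2 picked index 1: u0 ∈ [-9/76, 9/76)
j=3 picked index 3: u0 ∈ [-1/152, 23/152)
j=4 picked index 4: u0 ∈ [1/38, 7/38)
j=5 picked index 4: u0 ∈ [-15/152, 9/152)
j=6 picked index 6: u0 ∈ [1/76, 1/4)
j=7 picked index 6: u0 ∈ [-17/152, 1/8)
intersection: [1/38, 9/152)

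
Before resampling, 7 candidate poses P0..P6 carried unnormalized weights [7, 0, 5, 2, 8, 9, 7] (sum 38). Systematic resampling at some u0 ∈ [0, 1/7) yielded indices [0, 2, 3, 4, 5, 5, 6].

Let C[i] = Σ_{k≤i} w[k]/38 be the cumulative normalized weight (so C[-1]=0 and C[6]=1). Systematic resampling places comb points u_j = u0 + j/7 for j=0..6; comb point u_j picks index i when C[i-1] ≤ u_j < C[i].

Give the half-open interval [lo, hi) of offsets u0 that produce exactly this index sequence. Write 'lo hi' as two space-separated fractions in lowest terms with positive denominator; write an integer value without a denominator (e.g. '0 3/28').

11/266 11/133

C = [7/38, 7/38, 6/19, 7/19, 11/19, 31/38, 1]
j=0 picked index 0: u0 ∈ [0, 7/38)
j=1 picked index 2: u0 ∈ [11/266, 23/133)
j=2 picked index 3: u0 ∈ [4/133, 11/133)
j=3 picked index 4: u0 ∈ [-8/133, 20/133)
j=4 picked index 5: u0 ∈ [1/133, 65/266)
j=5 picked index 5: u0 ∈ [-18/133, 27/266)
j=6 picked index 6: u0 ∈ [-11/266, 1/7)
intersection: [11/266, 11/133)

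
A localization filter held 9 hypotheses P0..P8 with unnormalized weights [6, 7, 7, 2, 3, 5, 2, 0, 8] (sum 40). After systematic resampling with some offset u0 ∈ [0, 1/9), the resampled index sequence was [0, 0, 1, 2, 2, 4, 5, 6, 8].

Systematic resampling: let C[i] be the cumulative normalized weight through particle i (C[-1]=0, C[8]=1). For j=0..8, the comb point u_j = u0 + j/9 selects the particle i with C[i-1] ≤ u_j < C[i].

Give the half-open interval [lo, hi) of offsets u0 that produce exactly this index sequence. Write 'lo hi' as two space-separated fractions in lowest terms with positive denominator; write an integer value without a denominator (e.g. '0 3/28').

0 1/45

C = [3/20, 13/40, 1/2, 11/20, 5/8, 3/4, 4/5, 4/5, 1]
j=0 picked index 0: u0 ∈ [0, 3/20)
j=1 picked index 0: u0 ∈ [-1/9, 7/180)
j=2 picked index 1: u0 ∈ [-13/180, 37/360)
j=3 picked index 2: u0 ∈ [-1/120, 1/6)
j=4 picked index 2: u0 ∈ [-43/360, 1/18)
j=5 picked index 4: u0 ∈ [-1/180, 5/72)
j=6 picked index 5: u0 ∈ [-1/24, 1/12)
j=7 picked index 6: u0 ∈ [-1/36, 1/45)
j=8 picked index 8: u0 ∈ [-4/45, 1/9)
intersection: [0, 1/45)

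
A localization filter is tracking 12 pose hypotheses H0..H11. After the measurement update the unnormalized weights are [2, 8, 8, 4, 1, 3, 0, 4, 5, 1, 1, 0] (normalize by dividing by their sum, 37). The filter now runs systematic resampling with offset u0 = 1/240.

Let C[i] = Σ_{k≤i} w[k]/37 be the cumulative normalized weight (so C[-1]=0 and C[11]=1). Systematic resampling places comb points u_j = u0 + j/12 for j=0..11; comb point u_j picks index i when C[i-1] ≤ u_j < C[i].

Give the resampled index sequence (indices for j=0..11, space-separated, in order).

0 1 1 1 2 2 3 3 5 7 8 8

C = [2/37, 10/37, 18/37, 22/37, 23/37, 26/37, 26/37, 30/37, 35/37, 36/37, 1, 1]
j=0: u_0=1/240 ∈ [0, 2/37) → index 0
j=1: u_1=7/80 ∈ [2/37, 10/37) → index 1
j=2: u_2=41/240 ∈ [2/37, 10/37) → index 1
j=3: u_3=61/240 ∈ [2/37, 10/37) → index 1
j=4: u_4=27/80 ∈ [10/37, 18/37) → index 2
j=5: u_5=101/240 ∈ [10/37, 18/37) → index 2
j=6: u_6=121/240 ∈ [18/37, 22/37) → index 3
j=7: u_7=47/80 ∈ [18/37, 22/37) → index 3
j=8: u_8=161/240 ∈ [23/37, 26/37) → index 5
j=9: u_9=181/240 ∈ [26/37, 30/37) → index 7
j=10: u_10=67/80 ∈ [30/37, 35/37) → index 8
j=11: u_11=221/240 ∈ [30/37, 35/37) → index 8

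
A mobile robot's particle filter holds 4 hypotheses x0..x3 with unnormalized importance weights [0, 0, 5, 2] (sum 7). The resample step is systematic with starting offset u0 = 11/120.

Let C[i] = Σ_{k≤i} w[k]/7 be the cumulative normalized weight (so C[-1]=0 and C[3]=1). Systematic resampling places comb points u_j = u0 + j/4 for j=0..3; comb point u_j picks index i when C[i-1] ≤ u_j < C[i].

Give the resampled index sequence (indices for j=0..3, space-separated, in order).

2 2 2 3

C = [0, 0, 5/7, 1]
j=0: u_0=11/120 ∈ [0, 5/7) → index 2
j=1: u_1=41/120 ∈ [0, 5/7) → index 2
j=2: u_2=71/120 ∈ [0, 5/7) → index 2
j=3: u_3=101/120 ∈ [5/7, 1) → index 3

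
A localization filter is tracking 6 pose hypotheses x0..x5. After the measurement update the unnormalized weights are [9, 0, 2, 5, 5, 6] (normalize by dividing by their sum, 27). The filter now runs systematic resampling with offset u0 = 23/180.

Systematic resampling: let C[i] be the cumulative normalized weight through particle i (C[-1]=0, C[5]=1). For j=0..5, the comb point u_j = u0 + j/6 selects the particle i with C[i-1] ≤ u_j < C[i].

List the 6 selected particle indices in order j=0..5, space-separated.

C = [1/3, 1/3, 11/27, 16/27, 7/9, 1]
j=0: u_0=23/180 ∈ [0, 1/3) → index 0
j=1: u_1=53/180 ∈ [0, 1/3) → index 0
j=2: u_2=83/180 ∈ [11/27, 16/27) → index 3
j=3: u_3=113/180 ∈ [16/27, 7/9) → index 4
j=4: u_4=143/180 ∈ [7/9, 1) → index 5
j=5: u_5=173/180 ∈ [7/9, 1) → index 5

0 0 3 4 5 5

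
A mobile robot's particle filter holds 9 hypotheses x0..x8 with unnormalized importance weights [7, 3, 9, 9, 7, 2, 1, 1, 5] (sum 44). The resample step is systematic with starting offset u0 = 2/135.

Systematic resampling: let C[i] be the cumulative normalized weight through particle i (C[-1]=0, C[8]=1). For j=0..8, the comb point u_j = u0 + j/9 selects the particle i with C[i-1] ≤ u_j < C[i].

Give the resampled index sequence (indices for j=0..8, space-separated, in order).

0 0 2 2 3 3 4 4 8

C = [7/44, 5/22, 19/44, 7/11, 35/44, 37/44, 19/22, 39/44, 1]
j=0: u_0=2/135 ∈ [0, 7/44) → index 0
j=1: u_1=17/135 ∈ [0, 7/44) → index 0
j=2: u_2=32/135 ∈ [5/22, 19/44) → index 2
j=3: u_3=47/135 ∈ [5/22, 19/44) → index 2
j=4: u_4=62/135 ∈ [19/44, 7/11) → index 3
j=5: u_5=77/135 ∈ [19/44, 7/11) → index 3
j=6: u_6=92/135 ∈ [7/11, 35/44) → index 4
j=7: u_7=107/135 ∈ [7/11, 35/44) → index 4
j=8: u_8=122/135 ∈ [39/44, 1) → index 8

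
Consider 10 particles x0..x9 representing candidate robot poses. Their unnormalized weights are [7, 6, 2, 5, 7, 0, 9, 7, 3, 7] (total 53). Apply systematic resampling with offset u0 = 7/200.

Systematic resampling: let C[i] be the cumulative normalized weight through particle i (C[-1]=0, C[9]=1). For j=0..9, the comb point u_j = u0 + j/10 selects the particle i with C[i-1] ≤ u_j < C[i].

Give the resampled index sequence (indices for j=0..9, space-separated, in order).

C = [7/53, 13/53, 15/53, 20/53, 27/53, 27/53, 36/53, 43/53, 46/53, 1]
j=0: u_0=7/200 ∈ [0, 7/53) → index 0
j=1: u_1=27/200 ∈ [7/53, 13/53) → index 1
j=2: u_2=47/200 ∈ [7/53, 13/53) → index 1
j=3: u_3=67/200 ∈ [15/53, 20/53) → index 3
j=4: u_4=87/200 ∈ [20/53, 27/53) → index 4
j=5: u_5=107/200 ∈ [27/53, 36/53) → index 6
j=6: u_6=127/200 ∈ [27/53, 36/53) → index 6
j=7: u_7=147/200 ∈ [36/53, 43/53) → index 7
j=8: u_8=167/200 ∈ [43/53, 46/53) → index 8
j=9: u_9=187/200 ∈ [46/53, 1) → index 9

0 1 1 3 4 6 6 7 8 9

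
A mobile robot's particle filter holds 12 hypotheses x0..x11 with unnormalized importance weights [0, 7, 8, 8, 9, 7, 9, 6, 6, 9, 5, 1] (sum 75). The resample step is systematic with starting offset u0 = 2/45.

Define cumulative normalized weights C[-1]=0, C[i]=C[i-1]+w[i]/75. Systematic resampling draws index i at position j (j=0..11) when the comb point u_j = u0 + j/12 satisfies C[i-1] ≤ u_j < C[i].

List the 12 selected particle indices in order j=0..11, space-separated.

C = [0, 7/75, 1/5, 23/75, 32/75, 13/25, 16/25, 18/25, 4/5, 23/25, 74/75, 1]
j=0: u_0=2/45 ∈ [0, 7/75) → index 1
j=1: u_1=23/180 ∈ [7/75, 1/5) → index 2
j=2: u_2=19/90 ∈ [1/5, 23/75) → index 3
j=3: u_3=53/180 ∈ [1/5, 23/75) → index 3
j=4: u_4=17/45 ∈ [23/75, 32/75) → index 4
j=5: u_5=83/180 ∈ [32/75, 13/25) → index 5
j=6: u_6=49/90 ∈ [13/25, 16/25) → index 6
j=7: u_7=113/180 ∈ [13/25, 16/25) → index 6
j=8: u_8=32/45 ∈ [16/25, 18/25) → index 7
j=9: u_9=143/180 ∈ [18/25, 4/5) → index 8
j=10: u_10=79/90 ∈ [4/5, 23/25) → index 9
j=11: u_11=173/180 ∈ [23/25, 74/75) → index 10

1 2 3 3 4 5 6 6 7 8 9 10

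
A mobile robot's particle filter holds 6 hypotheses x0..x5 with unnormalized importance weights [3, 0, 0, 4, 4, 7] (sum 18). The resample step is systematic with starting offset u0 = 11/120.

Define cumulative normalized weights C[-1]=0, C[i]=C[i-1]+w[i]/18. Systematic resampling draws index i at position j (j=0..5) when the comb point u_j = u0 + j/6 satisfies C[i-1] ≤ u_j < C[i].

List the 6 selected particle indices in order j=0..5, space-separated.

0 3 4 4 5 5

C = [1/6, 1/6, 1/6, 7/18, 11/18, 1]
j=0: u_0=11/120 ∈ [0, 1/6) → index 0
j=1: u_1=31/120 ∈ [1/6, 7/18) → index 3
j=2: u_2=17/40 ∈ [7/18, 11/18) → index 4
j=3: u_3=71/120 ∈ [7/18, 11/18) → index 4
j=4: u_4=91/120 ∈ [11/18, 1) → index 5
j=5: u_5=37/40 ∈ [11/18, 1) → index 5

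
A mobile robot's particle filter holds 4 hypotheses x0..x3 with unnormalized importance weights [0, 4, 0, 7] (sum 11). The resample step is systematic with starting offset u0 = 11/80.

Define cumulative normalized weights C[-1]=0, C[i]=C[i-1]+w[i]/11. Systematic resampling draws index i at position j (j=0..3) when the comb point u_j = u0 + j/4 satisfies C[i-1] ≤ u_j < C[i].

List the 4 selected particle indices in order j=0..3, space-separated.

C = [0, 4/11, 4/11, 1]
j=0: u_0=11/80 ∈ [0, 4/11) → index 1
j=1: u_1=31/80 ∈ [4/11, 1) → index 3
j=2: u_2=51/80 ∈ [4/11, 1) → index 3
j=3: u_3=71/80 ∈ [4/11, 1) → index 3

1 3 3 3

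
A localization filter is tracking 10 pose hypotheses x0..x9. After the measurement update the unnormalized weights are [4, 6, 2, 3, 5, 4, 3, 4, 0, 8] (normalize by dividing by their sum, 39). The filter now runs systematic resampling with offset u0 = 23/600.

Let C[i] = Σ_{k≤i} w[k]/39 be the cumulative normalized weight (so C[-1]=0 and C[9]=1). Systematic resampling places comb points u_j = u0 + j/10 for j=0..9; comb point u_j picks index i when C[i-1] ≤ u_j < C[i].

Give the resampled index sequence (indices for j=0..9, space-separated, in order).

0 1 1 3 4 5 6 7 9 9

C = [4/39, 10/39, 4/13, 5/13, 20/39, 8/13, 9/13, 31/39, 31/39, 1]
j=0: u_0=23/600 ∈ [0, 4/39) → index 0
j=1: u_1=83/600 ∈ [4/39, 10/39) → index 1
j=2: u_2=143/600 ∈ [4/39, 10/39) → index 1
j=3: u_3=203/600 ∈ [4/13, 5/13) → index 3
j=4: u_4=263/600 ∈ [5/13, 20/39) → index 4
j=5: u_5=323/600 ∈ [20/39, 8/13) → index 5
j=6: u_6=383/600 ∈ [8/13, 9/13) → index 6
j=7: u_7=443/600 ∈ [9/13, 31/39) → index 7
j=8: u_8=503/600 ∈ [31/39, 1) → index 9
j=9: u_9=563/600 ∈ [31/39, 1) → index 9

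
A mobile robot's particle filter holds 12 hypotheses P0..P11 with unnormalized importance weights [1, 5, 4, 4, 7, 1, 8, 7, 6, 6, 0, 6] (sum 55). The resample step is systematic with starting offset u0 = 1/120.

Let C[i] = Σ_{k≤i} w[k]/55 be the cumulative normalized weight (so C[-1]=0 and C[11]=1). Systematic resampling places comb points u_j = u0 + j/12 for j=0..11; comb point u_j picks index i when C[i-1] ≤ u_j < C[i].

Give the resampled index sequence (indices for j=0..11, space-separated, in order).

0 1 2 4 4 6 6 7 8 8 9 11

C = [1/55, 6/55, 2/11, 14/55, 21/55, 2/5, 6/11, 37/55, 43/55, 49/55, 49/55, 1]
j=0: u_0=1/120 ∈ [0, 1/55) → index 0
j=1: u_1=11/120 ∈ [1/55, 6/55) → index 1
j=2: u_2=7/40 ∈ [6/55, 2/11) → index 2
j=3: u_3=31/120 ∈ [14/55, 21/55) → index 4
j=4: u_4=41/120 ∈ [14/55, 21/55) → index 4
j=5: u_5=17/40 ∈ [2/5, 6/11) → index 6
j=6: u_6=61/120 ∈ [2/5, 6/11) → index 6
j=7: u_7=71/120 ∈ [6/11, 37/55) → index 7
j=8: u_8=27/40 ∈ [37/55, 43/55) → index 8
j=9: u_9=91/120 ∈ [37/55, 43/55) → index 8
j=10: u_10=101/120 ∈ [43/55, 49/55) → index 9
j=11: u_11=37/40 ∈ [49/55, 1) → index 11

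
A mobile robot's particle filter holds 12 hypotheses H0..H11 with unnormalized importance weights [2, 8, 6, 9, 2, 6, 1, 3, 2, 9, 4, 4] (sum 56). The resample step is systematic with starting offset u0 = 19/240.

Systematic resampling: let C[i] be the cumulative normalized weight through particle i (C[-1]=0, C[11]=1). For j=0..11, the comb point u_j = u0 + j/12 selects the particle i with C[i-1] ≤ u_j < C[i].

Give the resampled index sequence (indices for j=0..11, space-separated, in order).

1 1 2 3 3 5 5 8 9 9 10 11

C = [1/28, 5/28, 2/7, 25/56, 27/56, 33/56, 17/28, 37/56, 39/56, 6/7, 13/14, 1]
j=0: u_0=19/240 ∈ [1/28, 5/28) → index 1
j=1: u_1=13/80 ∈ [1/28, 5/28) → index 1
j=2: u_2=59/240 ∈ [5/28, 2/7) → index 2
j=3: u_3=79/240 ∈ [2/7, 25/56) → index 3
j=4: u_4=33/80 ∈ [2/7, 25/56) → index 3
j=5: u_5=119/240 ∈ [27/56, 33/56) → index 5
j=6: u_6=139/240 ∈ [27/56, 33/56) → index 5
j=7: u_7=53/80 ∈ [37/56, 39/56) → index 8
j=8: u_8=179/240 ∈ [39/56, 6/7) → index 9
j=9: u_9=199/240 ∈ [39/56, 6/7) → index 9
j=10: u_10=73/80 ∈ [6/7, 13/14) → index 10
j=11: u_11=239/240 ∈ [13/14, 1) → index 11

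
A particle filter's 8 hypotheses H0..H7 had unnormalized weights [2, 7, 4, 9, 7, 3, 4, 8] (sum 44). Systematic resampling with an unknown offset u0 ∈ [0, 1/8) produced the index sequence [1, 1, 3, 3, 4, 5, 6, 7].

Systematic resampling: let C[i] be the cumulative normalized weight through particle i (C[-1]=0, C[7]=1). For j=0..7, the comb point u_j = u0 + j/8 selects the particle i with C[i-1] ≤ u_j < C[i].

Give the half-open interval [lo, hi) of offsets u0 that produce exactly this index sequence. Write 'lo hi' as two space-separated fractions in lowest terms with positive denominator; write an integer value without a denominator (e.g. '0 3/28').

1/22 3/44

C = [1/22, 9/44, 13/44, 1/2, 29/44, 8/11, 9/11, 1]
j=0 picked index 1: u0 ∈ [1/22, 9/44)
j=1 picked index 1: u0 ∈ [-7/88, 7/88)
j=2 picked index 3: u0 ∈ [1/22, 1/4)
j=3 picked index 3: u0 ∈ [-7/88, 1/8)
j=4 picked index 4: u0 ∈ [0, 7/44)
j=5 picked index 5: u0 ∈ [3/88, 9/88)
j=6 picked index 6: u0 ∈ [-1/44, 3/44)
j=7 picked index 7: u0 ∈ [-5/88, 1/8)
intersection: [1/22, 3/44)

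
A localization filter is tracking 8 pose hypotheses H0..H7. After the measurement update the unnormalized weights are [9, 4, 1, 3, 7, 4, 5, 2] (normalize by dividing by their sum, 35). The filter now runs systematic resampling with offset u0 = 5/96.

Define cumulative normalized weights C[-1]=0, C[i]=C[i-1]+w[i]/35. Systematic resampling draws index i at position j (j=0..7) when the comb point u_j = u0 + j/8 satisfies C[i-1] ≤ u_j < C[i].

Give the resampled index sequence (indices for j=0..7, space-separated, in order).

0 0 1 3 4 4 6 6

C = [9/35, 13/35, 2/5, 17/35, 24/35, 4/5, 33/35, 1]
j=0: u_0=5/96 ∈ [0, 9/35) → index 0
j=1: u_1=17/96 ∈ [0, 9/35) → index 0
j=2: u_2=29/96 ∈ [9/35, 13/35) → index 1
j=3: u_3=41/96 ∈ [2/5, 17/35) → index 3
j=4: u_4=53/96 ∈ [17/35, 24/35) → index 4
j=5: u_5=65/96 ∈ [17/35, 24/35) → index 4
j=6: u_6=77/96 ∈ [4/5, 33/35) → index 6
j=7: u_7=89/96 ∈ [4/5, 33/35) → index 6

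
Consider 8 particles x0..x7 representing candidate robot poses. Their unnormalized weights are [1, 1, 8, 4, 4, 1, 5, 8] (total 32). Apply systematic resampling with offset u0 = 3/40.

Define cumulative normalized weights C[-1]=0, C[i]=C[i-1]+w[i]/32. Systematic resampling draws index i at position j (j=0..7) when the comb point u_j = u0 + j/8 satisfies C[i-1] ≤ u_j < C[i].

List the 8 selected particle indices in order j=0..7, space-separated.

2 2 3 4 5 6 7 7

C = [1/32, 1/16, 5/16, 7/16, 9/16, 19/32, 3/4, 1]
j=0: u_0=3/40 ∈ [1/16, 5/16) → index 2
j=1: u_1=1/5 ∈ [1/16, 5/16) → index 2
j=2: u_2=13/40 ∈ [5/16, 7/16) → index 3
j=3: u_3=9/20 ∈ [7/16, 9/16) → index 4
j=4: u_4=23/40 ∈ [9/16, 19/32) → index 5
j=5: u_5=7/10 ∈ [19/32, 3/4) → index 6
j=6: u_6=33/40 ∈ [3/4, 1) → index 7
j=7: u_7=19/20 ∈ [3/4, 1) → index 7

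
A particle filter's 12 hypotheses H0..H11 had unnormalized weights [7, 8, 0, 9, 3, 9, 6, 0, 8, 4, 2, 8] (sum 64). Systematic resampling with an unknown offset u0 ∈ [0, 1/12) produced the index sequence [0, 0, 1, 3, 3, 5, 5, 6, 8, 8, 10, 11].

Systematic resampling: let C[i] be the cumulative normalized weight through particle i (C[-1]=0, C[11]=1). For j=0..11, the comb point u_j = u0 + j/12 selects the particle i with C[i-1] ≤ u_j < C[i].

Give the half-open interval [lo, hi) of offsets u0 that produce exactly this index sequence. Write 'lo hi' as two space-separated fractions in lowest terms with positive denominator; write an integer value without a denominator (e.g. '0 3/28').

C = [7/64, 15/64, 15/64, 3/8, 27/64, 9/16, 21/32, 21/32, 25/32, 27/32, 7/8, 1]
j=0 picked index 0: u0 ∈ [0, 7/64)
j=1 picked index 0: u0 ∈ [-1/12, 5/192)
j=2 picked index 1: u0 ∈ [-11/192, 13/192)
j=3 picked index 3: u0 ∈ [-1/64, 1/8)
j=4 picked index 3: u0 ∈ [-19/192, 1/24)
j=5 picked index 5: u0 ∈ [1/192, 7/48)
j=6 picked index 5: u0 ∈ [-5/64, 1/16)
j=7 picked index 6: u0 ∈ [-1/48, 7/96)
j=8 picked index 8: u0 ∈ [-1/96, 11/96)
j=9 picked index 8: u0 ∈ [-3/32, 1/32)
j=10 picked index 10: u0 ∈ [1/96, 1/24)
j=11 picked index 11: u0 ∈ [-1/24, 1/12)
intersection: [1/96, 5/192)

1/96 5/192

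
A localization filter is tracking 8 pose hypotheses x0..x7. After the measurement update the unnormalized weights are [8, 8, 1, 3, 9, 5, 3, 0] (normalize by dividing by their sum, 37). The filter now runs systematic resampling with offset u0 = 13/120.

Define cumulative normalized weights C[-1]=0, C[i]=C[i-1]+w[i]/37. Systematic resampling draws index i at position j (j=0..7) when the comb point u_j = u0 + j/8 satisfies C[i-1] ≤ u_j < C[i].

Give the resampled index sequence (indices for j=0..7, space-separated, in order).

C = [8/37, 16/37, 17/37, 20/37, 29/37, 34/37, 1, 1]
j=0: u_0=13/120 ∈ [0, 8/37) → index 0
j=1: u_1=7/30 ∈ [8/37, 16/37) → index 1
j=2: u_2=43/120 ∈ [8/37, 16/37) → index 1
j=3: u_3=29/60 ∈ [17/37, 20/37) → index 3
j=4: u_4=73/120 ∈ [20/37, 29/37) → index 4
j=5: u_5=11/15 ∈ [20/37, 29/37) → index 4
j=6: u_6=103/120 ∈ [29/37, 34/37) → index 5
j=7: u_7=59/60 ∈ [34/37, 1) → index 6

0 1 1 3 4 4 5 6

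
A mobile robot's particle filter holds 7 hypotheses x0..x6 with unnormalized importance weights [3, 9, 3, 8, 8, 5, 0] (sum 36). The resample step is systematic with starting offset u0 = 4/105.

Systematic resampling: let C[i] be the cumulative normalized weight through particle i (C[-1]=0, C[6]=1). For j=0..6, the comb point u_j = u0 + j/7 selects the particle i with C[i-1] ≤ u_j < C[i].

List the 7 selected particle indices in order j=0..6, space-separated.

C = [1/12, 1/3, 5/12, 23/36, 31/36, 1, 1]
j=0: u_0=4/105 ∈ [0, 1/12) → index 0
j=1: u_1=19/105 ∈ [1/12, 1/3) → index 1
j=2: u_2=34/105 ∈ [1/12, 1/3) → index 1
j=3: u_3=7/15 ∈ [5/12, 23/36) → index 3
j=4: u_4=64/105 ∈ [5/12, 23/36) → index 3
j=5: u_5=79/105 ∈ [23/36, 31/36) → index 4
j=6: u_6=94/105 ∈ [31/36, 1) → index 5

0 1 1 3 3 4 5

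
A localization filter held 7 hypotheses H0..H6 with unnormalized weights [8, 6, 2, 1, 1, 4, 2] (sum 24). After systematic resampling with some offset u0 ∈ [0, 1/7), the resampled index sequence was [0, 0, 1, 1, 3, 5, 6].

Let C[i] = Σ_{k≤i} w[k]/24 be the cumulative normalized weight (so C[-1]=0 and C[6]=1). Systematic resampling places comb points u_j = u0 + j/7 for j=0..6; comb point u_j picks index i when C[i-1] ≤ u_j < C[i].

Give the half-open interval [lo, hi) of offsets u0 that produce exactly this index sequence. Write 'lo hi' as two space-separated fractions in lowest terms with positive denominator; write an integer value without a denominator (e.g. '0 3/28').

C = [1/3, 7/12, 2/3, 17/24, 3/4, 11/12, 1]
j=0 picked index 0: u0 ∈ [0, 1/3)
j=1 picked index 0: u0 ∈ [-1/7, 4/21)
j=2 picked index 1: u0 ∈ [1/21, 25/84)
j=3 picked index 1: u0 ∈ [-2/21, 13/84)
j=4 picked index 3: u0 ∈ [2/21, 23/168)
j=5 picked index 5: u0 ∈ [1/28, 17/84)
j=6 picked index 6: u0 ∈ [5/84, 1/7)
intersection: [2/21, 23/168)

2/21 23/168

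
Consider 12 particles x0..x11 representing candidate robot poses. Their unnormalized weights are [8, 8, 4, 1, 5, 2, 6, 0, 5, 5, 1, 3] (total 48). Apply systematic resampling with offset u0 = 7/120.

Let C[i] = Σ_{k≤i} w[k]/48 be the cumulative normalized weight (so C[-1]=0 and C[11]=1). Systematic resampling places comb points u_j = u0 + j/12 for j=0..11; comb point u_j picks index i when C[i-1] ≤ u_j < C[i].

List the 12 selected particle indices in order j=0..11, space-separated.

C = [1/6, 1/3, 5/12, 7/16, 13/24, 7/12, 17/24, 17/24, 13/16, 11/12, 15/16, 1]
j=0: u_0=7/120 ∈ [0, 1/6) → index 0
j=1: u_1=17/120 ∈ [0, 1/6) → index 0
j=2: u_2=9/40 ∈ [1/6, 1/3) → index 1
j=3: u_3=37/120 ∈ [1/6, 1/3) → index 1
j=4: u_4=47/120 ∈ [1/3, 5/12) → index 2
j=5: u_5=19/40 ∈ [7/16, 13/24) → index 4
j=6: u_6=67/120 ∈ [13/24, 7/12) → index 5
j=7: u_7=77/120 ∈ [7/12, 17/24) → index 6
j=8: u_8=29/40 ∈ [17/24, 13/16) → index 8
j=9: u_9=97/120 ∈ [17/24, 13/16) → index 8
j=10: u_10=107/120 ∈ [13/16, 11/12) → index 9
j=11: u_11=39/40 ∈ [15/16, 1) → index 11

0 0 1 1 2 4 5 6 8 8 9 11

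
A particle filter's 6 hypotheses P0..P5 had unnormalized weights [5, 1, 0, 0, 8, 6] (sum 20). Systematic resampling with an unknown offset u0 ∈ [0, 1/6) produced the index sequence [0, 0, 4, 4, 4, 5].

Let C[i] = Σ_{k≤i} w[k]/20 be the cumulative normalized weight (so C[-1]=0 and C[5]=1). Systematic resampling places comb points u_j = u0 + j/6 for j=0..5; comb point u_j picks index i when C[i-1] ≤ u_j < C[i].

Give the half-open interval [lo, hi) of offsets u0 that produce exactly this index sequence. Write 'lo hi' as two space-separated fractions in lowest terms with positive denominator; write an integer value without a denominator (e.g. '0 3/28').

0 1/30

C = [1/4, 3/10, 3/10, 3/10, 7/10, 1]
j=0 picked index 0: u0 ∈ [0, 1/4)
j=1 picked index 0: u0 ∈ [-1/6, 1/12)
j=2 picked index 4: u0 ∈ [-1/30, 11/30)
j=3 picked index 4: u0 ∈ [-1/5, 1/5)
j=4 picked index 4: u0 ∈ [-11/30, 1/30)
j=5 picked index 5: u0 ∈ [-2/15, 1/6)
intersection: [0, 1/30)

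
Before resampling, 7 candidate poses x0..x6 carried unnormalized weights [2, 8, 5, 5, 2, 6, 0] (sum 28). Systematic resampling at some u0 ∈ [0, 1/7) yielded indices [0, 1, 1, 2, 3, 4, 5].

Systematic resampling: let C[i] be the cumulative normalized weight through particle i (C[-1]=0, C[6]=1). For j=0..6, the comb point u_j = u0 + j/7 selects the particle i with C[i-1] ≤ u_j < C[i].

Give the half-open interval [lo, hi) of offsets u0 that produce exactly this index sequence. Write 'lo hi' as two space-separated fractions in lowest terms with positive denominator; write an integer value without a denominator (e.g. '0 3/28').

C = [1/14, 5/14, 15/28, 5/7, 11/14, 1, 1]
j=0 picked index 0: u0 ∈ [0, 1/14)
j=1 picked index 1: u0 ∈ [-1/14, 3/14)
j=2 picked index 1: u0 ∈ [-3/14, 1/14)
j=3 picked index 2: u0 ∈ [-1/14, 3/28)
j=4 picked index 3: u0 ∈ [-1/28, 1/7)
j=5 picked index 4: u0 ∈ [0, 1/14)
j=6 picked index 5: u0 ∈ [-1/14, 1/7)
intersection: [0, 1/14)

0 1/14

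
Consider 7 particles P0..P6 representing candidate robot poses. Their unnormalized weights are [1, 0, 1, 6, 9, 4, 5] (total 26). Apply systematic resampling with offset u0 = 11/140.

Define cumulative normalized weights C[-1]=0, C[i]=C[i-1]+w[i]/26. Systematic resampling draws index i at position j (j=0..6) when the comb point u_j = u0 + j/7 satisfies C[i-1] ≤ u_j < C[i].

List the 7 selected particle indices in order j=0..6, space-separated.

3 3 4 4 4 5 6

C = [1/26, 1/26, 1/13, 4/13, 17/26, 21/26, 1]
j=0: u_0=11/140 ∈ [1/13, 4/13) → index 3
j=1: u_1=31/140 ∈ [1/13, 4/13) → index 3
j=2: u_2=51/140 ∈ [4/13, 17/26) → index 4
j=3: u_3=71/140 ∈ [4/13, 17/26) → index 4
j=4: u_4=13/20 ∈ [4/13, 17/26) → index 4
j=5: u_5=111/140 ∈ [17/26, 21/26) → index 5
j=6: u_6=131/140 ∈ [21/26, 1) → index 6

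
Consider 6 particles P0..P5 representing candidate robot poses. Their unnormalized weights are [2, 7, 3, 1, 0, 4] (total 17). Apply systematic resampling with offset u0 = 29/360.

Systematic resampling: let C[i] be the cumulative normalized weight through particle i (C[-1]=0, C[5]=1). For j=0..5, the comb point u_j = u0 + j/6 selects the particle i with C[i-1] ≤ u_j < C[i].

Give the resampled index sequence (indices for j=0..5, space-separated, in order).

C = [2/17, 9/17, 12/17, 13/17, 13/17, 1]
j=0: u_0=29/360 ∈ [0, 2/17) → index 0
j=1: u_1=89/360 ∈ [2/17, 9/17) → index 1
j=2: u_2=149/360 ∈ [2/17, 9/17) → index 1
j=3: u_3=209/360 ∈ [9/17, 12/17) → index 2
j=4: u_4=269/360 ∈ [12/17, 13/17) → index 3
j=5: u_5=329/360 ∈ [13/17, 1) → index 5

0 1 1 2 3 5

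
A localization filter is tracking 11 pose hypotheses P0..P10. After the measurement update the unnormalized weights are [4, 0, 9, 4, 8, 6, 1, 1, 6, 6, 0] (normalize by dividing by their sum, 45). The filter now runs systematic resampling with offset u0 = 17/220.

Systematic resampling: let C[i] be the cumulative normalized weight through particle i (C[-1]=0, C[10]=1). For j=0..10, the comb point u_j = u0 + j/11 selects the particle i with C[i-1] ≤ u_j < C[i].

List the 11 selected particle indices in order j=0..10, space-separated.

0 2 2 3 4 4 5 7 8 9 9

C = [4/45, 4/45, 13/45, 17/45, 5/9, 31/45, 32/45, 11/15, 13/15, 1, 1]
j=0: u_0=17/220 ∈ [0, 4/45) → index 0
j=1: u_1=37/220 ∈ [4/45, 13/45) → index 2
j=2: u_2=57/220 ∈ [4/45, 13/45) → index 2
j=3: u_3=7/20 ∈ [13/45, 17/45) → index 3
j=4: u_4=97/220 ∈ [17/45, 5/9) → index 4
j=5: u_5=117/220 ∈ [17/45, 5/9) → index 4
j=6: u_6=137/220 ∈ [5/9, 31/45) → index 5
j=7: u_7=157/220 ∈ [32/45, 11/15) → index 7
j=8: u_8=177/220 ∈ [11/15, 13/15) → index 8
j=9: u_9=197/220 ∈ [13/15, 1) → index 9
j=10: u_10=217/220 ∈ [13/15, 1) → index 9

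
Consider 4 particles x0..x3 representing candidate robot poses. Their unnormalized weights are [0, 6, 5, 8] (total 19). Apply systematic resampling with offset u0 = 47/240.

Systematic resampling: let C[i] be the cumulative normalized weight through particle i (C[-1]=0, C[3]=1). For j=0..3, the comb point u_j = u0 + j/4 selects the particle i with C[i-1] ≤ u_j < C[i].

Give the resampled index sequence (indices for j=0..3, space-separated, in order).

C = [0, 6/19, 11/19, 1]
j=0: u_0=47/240 ∈ [0, 6/19) → index 1
j=1: u_1=107/240 ∈ [6/19, 11/19) → index 2
j=2: u_2=167/240 ∈ [11/19, 1) → index 3
j=3: u_3=227/240 ∈ [11/19, 1) → index 3

1 2 3 3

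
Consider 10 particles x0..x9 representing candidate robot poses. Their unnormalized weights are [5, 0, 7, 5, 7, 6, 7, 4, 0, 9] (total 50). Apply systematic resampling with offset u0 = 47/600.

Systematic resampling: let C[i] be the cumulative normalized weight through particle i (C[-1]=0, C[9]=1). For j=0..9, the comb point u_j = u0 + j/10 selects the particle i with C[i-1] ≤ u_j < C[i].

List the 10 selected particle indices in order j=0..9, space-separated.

0 2 3 4 4 5 6 7 9 9

C = [1/10, 1/10, 6/25, 17/50, 12/25, 3/5, 37/50, 41/50, 41/50, 1]
j=0: u_0=47/600 ∈ [0, 1/10) → index 0
j=1: u_1=107/600 ∈ [1/10, 6/25) → index 2
j=2: u_2=167/600 ∈ [6/25, 17/50) → index 3
j=3: u_3=227/600 ∈ [17/50, 12/25) → index 4
j=4: u_4=287/600 ∈ [17/50, 12/25) → index 4
j=5: u_5=347/600 ∈ [12/25, 3/5) → index 5
j=6: u_6=407/600 ∈ [3/5, 37/50) → index 6
j=7: u_7=467/600 ∈ [37/50, 41/50) → index 7
j=8: u_8=527/600 ∈ [41/50, 1) → index 9
j=9: u_9=587/600 ∈ [41/50, 1) → index 9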